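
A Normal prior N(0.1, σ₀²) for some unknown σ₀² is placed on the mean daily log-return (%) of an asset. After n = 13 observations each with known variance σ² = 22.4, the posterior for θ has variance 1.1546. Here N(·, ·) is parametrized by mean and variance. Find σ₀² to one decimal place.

Posterior precision equals prior precision plus data precision: 1/σ_n² = 1/σ₀² + n/σ².
So 1/σ₀² = 1/1.1546 − 13/22.4 = 0.866101 − 0.580357 = 0.285744.
Hence σ₀² = 1/0.285744 ≈ 3.5.

σ₀² = 3.5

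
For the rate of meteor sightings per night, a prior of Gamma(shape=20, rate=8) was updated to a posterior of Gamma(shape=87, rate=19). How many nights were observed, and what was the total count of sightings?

Gamma–Poisson conjugacy: posterior shape = α + Σxᵢ, posterior rate = β + n.
Matching: Σxᵢ = 87 − 20 = 67 and n = 19 − 8 = 11.

n = 11 nights with total 67 sightings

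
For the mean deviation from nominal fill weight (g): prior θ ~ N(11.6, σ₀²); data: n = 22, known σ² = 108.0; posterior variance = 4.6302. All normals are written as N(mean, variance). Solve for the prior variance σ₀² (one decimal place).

Posterior precision equals prior precision plus data precision: 1/σ_n² = 1/σ₀² + n/σ².
So 1/σ₀² = 1/4.6302 − 22/108.0 = 0.215973 − 0.203704 = 0.012269.
Hence σ₀² = 1/0.012269 ≈ 81.5.

σ₀² = 81.5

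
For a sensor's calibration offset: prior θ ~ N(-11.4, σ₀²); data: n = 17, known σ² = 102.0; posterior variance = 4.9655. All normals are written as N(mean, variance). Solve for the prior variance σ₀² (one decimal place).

σ₀² = 28.8

For the Normal–Normal model with known σ², precisions add: τ_n = τ₀ + n/σ².
So 1/σ₀² = 1/4.9655 − 17/102.0 = 0.201390 − 0.166667 = 0.034723.
Hence σ₀² = 1/0.034723 ≈ 28.8.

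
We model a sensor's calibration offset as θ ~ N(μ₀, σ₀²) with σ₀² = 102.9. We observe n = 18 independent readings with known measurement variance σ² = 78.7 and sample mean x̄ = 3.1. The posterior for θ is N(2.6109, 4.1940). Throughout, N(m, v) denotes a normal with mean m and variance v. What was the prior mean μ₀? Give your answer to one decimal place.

μ₀ = -8.9

The posterior mean is a precision-weighted average: μ_n = (τ₀μ₀ + τ_data·x̄)/(τ₀+τ_data), with τ₀=1/σ₀² and τ_data=n/σ².
Here τ₀ = 1/102.9 = 0.009718 and τ_data = 18/78.7 = 0.228717, so τ_n = 0.238435.
Rearranging for μ₀: μ₀ = (μ_n·τ_n − τ_data·x̄)/τ₀ = (2.6109·0.238435 − 0.228717·3.1) / 0.009718 = -0.086493/0.009718 ≈ -8.9.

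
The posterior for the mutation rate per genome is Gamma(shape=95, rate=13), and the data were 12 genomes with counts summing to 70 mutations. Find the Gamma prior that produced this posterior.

Gamma(shape=25, rate=1)

Gamma–Poisson conjugacy: posterior shape = α + Σxᵢ, posterior rate = β + n.
So α = 95 − 70 = 25 and β = 13 − 12 = 1.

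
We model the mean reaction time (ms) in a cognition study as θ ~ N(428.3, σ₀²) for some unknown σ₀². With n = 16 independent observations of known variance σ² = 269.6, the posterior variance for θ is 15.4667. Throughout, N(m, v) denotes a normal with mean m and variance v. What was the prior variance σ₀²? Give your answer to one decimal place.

Posterior precision equals prior precision plus data precision: 1/σ_n² = 1/σ₀² + n/σ².
So 1/σ₀² = 1/15.4667 − 16/269.6 = 0.064655 − 0.059347 = 0.005308.
Hence σ₀² = 1/0.005308 ≈ 188.4.

σ₀² = 188.4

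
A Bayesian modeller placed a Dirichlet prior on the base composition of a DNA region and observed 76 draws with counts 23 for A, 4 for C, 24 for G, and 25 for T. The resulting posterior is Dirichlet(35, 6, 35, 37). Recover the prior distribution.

Dirichlet(12, 2, 11, 12)

For a Dirichlet(α) prior with multinomial counts c, the posterior is Dirichlet(α + c) componentwise.
Subtract each count from the matching posterior parameter: 35−23=12, 6−4=2, 35−24=11, 37−25=12.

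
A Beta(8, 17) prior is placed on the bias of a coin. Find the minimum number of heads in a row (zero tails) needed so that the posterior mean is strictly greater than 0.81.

k = 65

After k heads and 0 tails the posterior is Beta(8+k, 17), with mean (8+k)/(8+17+k).
Set (8+k)/(25+k) > 0.81 and solve: k > (0.81·25 − 8)/(1 − 0.81) = 64.474.
The smallest integer exceeding 64.474 is 65.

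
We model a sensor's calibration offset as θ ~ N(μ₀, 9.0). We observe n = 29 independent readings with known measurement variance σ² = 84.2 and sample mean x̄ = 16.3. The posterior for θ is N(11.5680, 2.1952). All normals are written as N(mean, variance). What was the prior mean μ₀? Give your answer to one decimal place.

μ₀ = -3.1

With known observation variance, the Normal–Normal posterior has precision τ_n = τ₀ + n/σ² and mean μ_n = (τ₀μ₀ + (n/σ²)x̄)/τ_n.
Here τ₀ = 1/9.0 = 0.111111 and τ_data = 29/84.2 = 0.344418, so τ_n = 0.455529.
Rearranging for μ₀: μ₀ = (μ_n·τ_n − τ_data·x̄)/τ₀ = (11.5680·0.455529 − 0.344418·16.3) / 0.111111 = -0.344454/0.111111 ≈ -3.1.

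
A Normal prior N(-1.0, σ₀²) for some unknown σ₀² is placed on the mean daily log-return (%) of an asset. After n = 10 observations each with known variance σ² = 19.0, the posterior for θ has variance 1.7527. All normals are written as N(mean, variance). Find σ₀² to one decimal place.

σ₀² = 22.6

For the Normal–Normal model with known σ², precisions add: τ_n = τ₀ + n/σ².
So 1/σ₀² = 1/1.7527 − 10/19.0 = 0.570548 − 0.526316 = 0.044232.
Hence σ₀² = 1/0.044232 ≈ 22.6.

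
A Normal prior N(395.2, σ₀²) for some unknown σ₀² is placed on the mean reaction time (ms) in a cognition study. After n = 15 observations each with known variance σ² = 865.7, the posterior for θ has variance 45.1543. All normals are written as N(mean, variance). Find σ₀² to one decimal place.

σ₀² = 207.5

For the Normal–Normal model with known σ², precisions add: τ_n = τ₀ + n/σ².
So 1/σ₀² = 1/45.1543 − 15/865.7 = 0.022146 − 0.017327 = 0.004819.
Hence σ₀² = 1/0.004819 ≈ 207.5.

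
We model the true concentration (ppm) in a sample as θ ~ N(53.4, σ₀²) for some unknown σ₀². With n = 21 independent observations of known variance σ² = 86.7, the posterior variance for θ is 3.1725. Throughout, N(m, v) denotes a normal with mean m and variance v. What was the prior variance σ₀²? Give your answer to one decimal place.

For the Normal–Normal model with known σ², precisions add: τ_n = τ₀ + n/σ².
So 1/σ₀² = 1/3.1725 − 21/86.7 = 0.315209 − 0.242215 = 0.072994.
Hence σ₀² = 1/0.072994 ≈ 13.7.

σ₀² = 13.7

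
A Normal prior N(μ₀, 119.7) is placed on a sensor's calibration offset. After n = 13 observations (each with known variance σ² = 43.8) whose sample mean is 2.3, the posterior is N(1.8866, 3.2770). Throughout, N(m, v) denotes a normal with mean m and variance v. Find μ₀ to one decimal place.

μ₀ = -12.8

With known observation variance, the Normal–Normal posterior has precision τ_n = τ₀ + n/σ² and mean μ_n = (τ₀μ₀ + (n/σ²)x̄)/τ_n.
Here τ₀ = 1/119.7 = 0.008354 and τ_data = 13/43.8 = 0.296804, so τ_n = 0.305158.
Rearranging for μ₀: μ₀ = (μ_n·τ_n − τ_data·x̄)/τ₀ = (1.8866·0.305158 − 0.296804·2.3) / 0.008354 = -0.106938/0.008354 ≈ -12.8.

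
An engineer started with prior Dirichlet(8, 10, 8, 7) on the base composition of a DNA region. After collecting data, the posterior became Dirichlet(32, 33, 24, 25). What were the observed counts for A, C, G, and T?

For a Dirichlet(α) prior with multinomial counts c, the posterior is Dirichlet(α + c) componentwise.
Counts are posterior − prior componentwise: 32−8=24, 33−10=23, 24−8=16, 25−7=18.

counts (24, 23, 16, 18)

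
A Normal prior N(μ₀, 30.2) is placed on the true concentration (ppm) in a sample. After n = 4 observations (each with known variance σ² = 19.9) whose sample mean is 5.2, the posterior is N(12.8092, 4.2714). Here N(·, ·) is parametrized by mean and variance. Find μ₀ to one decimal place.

The posterior mean is a precision-weighted average: μ_n = (τ₀μ₀ + τ_data·x̄)/(τ₀+τ_data), with τ₀=1/σ₀² and τ_data=n/σ².
Here τ₀ = 1/30.2 = 0.033113 and τ_data = 4/19.9 = 0.201005, so τ_n = 0.234118.
Rearranging for μ₀: μ₀ = (μ_n·τ_n − τ_data·x̄)/τ₀ = (12.8092·0.234118 − 0.201005·5.2) / 0.033113 = 1.953638/0.033113 ≈ 59.0.

μ₀ = 59.0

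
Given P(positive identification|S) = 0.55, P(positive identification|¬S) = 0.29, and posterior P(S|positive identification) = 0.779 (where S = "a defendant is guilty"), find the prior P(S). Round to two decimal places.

Bayes' rule in odds form gives O(S|E) = O(S)·[P(E|S)/P(E|¬S)], hence O(S) = O(S|E)/LR.
Posterior odds = 0.779/(1−0.779) = 3.5249. LR = 0.55/0.29 = 1.8966.
Prior odds = 3.5249/1.8966 = 1.8585, so P(S) = 1.8585/(1+1.8585) ≈ 0.65.

P(S) = 0.65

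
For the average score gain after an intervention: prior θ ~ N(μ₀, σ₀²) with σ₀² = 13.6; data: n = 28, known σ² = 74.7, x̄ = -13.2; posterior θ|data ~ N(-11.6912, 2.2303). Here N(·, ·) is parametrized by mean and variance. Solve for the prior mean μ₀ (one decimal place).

The posterior mean is a precision-weighted average: μ_n = (τ₀μ₀ + τ_data·x̄)/(τ₀+τ_data), with τ₀=1/σ₀² and τ_data=n/σ².
Here τ₀ = 1/13.6 = 0.073529 and τ_data = 28/74.7 = 0.374833, so τ_n = 0.448362.
Rearranging for μ₀: μ₀ = (μ_n·τ_n − τ_data·x̄)/τ₀ = (-11.6912·0.448362 − 0.374833·-13.2) / 0.073529 = -0.294094/0.073529 ≈ -4.0.

μ₀ = -4.0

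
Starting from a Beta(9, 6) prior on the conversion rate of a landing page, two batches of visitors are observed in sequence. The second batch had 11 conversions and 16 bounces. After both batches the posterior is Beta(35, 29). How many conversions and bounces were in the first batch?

15 conversions and 7 bounces

Because Beta–binomial updating is additive in the counts, the combined data contributed (α_post−α_prior, β_post−β_prior) successes and failures.
Total across both batches: 35−9=26 conversions, 29−6=23 bounces.
Subtract the second batch: 26−11=15 conversions and 23−16=7 bounces.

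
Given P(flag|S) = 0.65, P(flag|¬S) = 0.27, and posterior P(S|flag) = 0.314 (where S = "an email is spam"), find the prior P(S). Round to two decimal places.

Bayes' rule in odds form gives O(S|E) = O(S)·[P(E|S)/P(E|¬S)], hence O(S) = O(S|E)/LR.
Posterior odds = 0.314/(1−0.314) = 0.4577. LR = 0.65/0.27 = 2.4074.
Prior odds = 0.4577/2.4074 = 0.1901, so P(S) = 0.1901/(1+0.1901) ≈ 0.16.

P(S) = 0.16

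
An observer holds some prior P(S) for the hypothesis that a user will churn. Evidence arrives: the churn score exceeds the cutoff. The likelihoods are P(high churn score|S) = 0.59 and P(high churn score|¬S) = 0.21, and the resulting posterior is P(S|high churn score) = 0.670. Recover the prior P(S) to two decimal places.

P(S) = 0.42

In odds form, posterior odds = prior odds × likelihood ratio, so prior odds = posterior odds ÷ LR.
Posterior odds = 0.670/(1−0.670) = 2.0303. LR = 0.59/0.21 = 2.8095.
Prior odds = 2.0303/2.8095 = 0.7227, so P(S) = 0.7227/(1+0.7227) ≈ 0.42.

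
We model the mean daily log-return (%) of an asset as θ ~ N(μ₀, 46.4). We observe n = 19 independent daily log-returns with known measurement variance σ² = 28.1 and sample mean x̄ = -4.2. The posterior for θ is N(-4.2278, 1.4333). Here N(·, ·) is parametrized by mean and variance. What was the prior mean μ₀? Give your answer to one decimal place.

The posterior mean is a precision-weighted average: μ_n = (τ₀μ₀ + τ_data·x̄)/(τ₀+τ_data), with τ₀=1/σ₀² and τ_data=n/σ².
Here τ₀ = 1/46.4 = 0.021552 and τ_data = 19/28.1 = 0.676157, so τ_n = 0.697709.
Rearranging for μ₀: μ₀ = (μ_n·τ_n − τ_data·x̄)/τ₀ = (-4.2278·0.697709 − 0.676157·-4.2) / 0.021552 = -0.109915/0.021552 ≈ -5.1.

μ₀ = -5.1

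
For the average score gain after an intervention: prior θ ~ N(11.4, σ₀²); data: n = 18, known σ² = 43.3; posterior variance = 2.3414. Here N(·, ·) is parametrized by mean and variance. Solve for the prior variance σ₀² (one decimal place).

σ₀² = 87.8

For the Normal–Normal model with known σ², precisions add: τ_n = τ₀ + n/σ².
So 1/σ₀² = 1/2.3414 − 18/43.3 = 0.427095 − 0.415704 = 0.011391.
Hence σ₀² = 1/0.011391 ≈ 87.8.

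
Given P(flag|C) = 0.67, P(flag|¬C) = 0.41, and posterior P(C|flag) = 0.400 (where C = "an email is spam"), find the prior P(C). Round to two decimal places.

Bayes' rule in odds form gives O(C|E) = O(C)·[P(E|C)/P(E|¬C)], hence O(C) = O(C|E)/LR.
Posterior odds = 0.400/(1−0.400) = 0.6667. LR = 0.67/0.41 = 1.6341.
Prior odds = 0.6667/1.6341 = 0.4080, so P(C) = 0.4080/(1+0.4080) ≈ 0.29.

P(C) = 0.29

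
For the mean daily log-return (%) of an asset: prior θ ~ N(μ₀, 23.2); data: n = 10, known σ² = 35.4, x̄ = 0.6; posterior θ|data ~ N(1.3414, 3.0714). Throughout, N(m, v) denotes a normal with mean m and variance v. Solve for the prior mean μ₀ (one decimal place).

The posterior mean is a precision-weighted average: μ_n = (τ₀μ₀ + τ_data·x̄)/(τ₀+τ_data), with τ₀=1/σ₀² and τ_data=n/σ².
Here τ₀ = 1/23.2 = 0.043103 and τ_data = 10/35.4 = 0.282486, so τ_n = 0.325589.
Rearranging for μ₀: μ₀ = (μ_n·τ_n − τ_data·x̄)/τ₀ = (1.3414·0.325589 − 0.282486·0.6) / 0.043103 = 0.267253/0.043103 ≈ 6.2.

μ₀ = 6.2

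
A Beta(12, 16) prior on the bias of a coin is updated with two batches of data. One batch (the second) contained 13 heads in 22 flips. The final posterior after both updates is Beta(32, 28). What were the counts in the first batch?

Sequential conjugate updates are equivalent to a single update on the pooled data, so total successes = posterior α − prior α and total failures = posterior β − prior β.
Total across both batches: 32−12=20 heads, 28−16=12 tails.
Subtract the second batch: 20−13=7 heads and 12−9=3 tails.

7 heads and 3 tails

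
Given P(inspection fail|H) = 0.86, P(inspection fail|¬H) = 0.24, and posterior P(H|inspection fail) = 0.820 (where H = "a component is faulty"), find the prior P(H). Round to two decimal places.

P(H) = 0.56

In odds form, posterior odds = prior odds × likelihood ratio, so prior odds = posterior odds ÷ LR.
Posterior odds = 0.820/(1−0.820) = 4.5556. LR = 0.86/0.24 = 3.5833.
Prior odds = 4.5556/3.5833 = 1.2713, so P(H) = 1.2713/(1+1.2713) ≈ 0.56.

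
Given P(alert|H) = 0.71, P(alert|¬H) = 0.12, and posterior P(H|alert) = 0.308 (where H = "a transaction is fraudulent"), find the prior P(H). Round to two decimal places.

Bayes' rule in odds form gives O(H|E) = O(H)·[P(E|H)/P(E|¬H)], hence O(H) = O(H|E)/LR.
Posterior odds = 0.308/(1−0.308) = 0.4451. LR = 0.71/0.12 = 5.9167.
Prior odds = 0.4451/5.9167 = 0.0752, so P(H) = 0.0752/(1+0.0752) ≈ 0.07.

P(H) = 0.07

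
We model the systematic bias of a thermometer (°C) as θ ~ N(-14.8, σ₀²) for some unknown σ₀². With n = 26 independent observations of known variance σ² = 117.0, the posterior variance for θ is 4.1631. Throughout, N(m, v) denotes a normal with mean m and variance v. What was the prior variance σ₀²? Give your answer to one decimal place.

Posterior precision equals prior precision plus data precision: 1/σ_n² = 1/σ₀² + n/σ².
So 1/σ₀² = 1/4.1631 − 26/117.0 = 0.240206 − 0.222222 = 0.017984.
Hence σ₀² = 1/0.017984 ≈ 55.6.

σ₀² = 55.6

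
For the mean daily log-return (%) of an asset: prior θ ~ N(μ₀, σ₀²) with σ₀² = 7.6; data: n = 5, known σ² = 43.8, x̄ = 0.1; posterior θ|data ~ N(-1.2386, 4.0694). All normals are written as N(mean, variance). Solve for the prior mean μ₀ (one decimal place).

The posterior mean is a precision-weighted average: μ_n = (τ₀μ₀ + τ_data·x̄)/(τ₀+τ_data), with τ₀=1/σ₀² and τ_data=n/σ².
Here τ₀ = 1/7.6 = 0.131579 and τ_data = 5/43.8 = 0.114155, so τ_n = 0.245734.
Rearranging for μ₀: μ₀ = (μ_n·τ_n − τ_data·x̄)/τ₀ = (-1.2386·0.245734 − 0.114155·0.1) / 0.131579 = -0.315782/0.131579 ≈ -2.4.

μ₀ = -2.4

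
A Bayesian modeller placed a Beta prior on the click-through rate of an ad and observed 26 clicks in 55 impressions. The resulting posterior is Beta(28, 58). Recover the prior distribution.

Under Beta–binomial conjugacy the posterior parameters are (α+s, β+f).
Subtract the data counts: 28−26=2, 58−29=29.

Beta(2, 29)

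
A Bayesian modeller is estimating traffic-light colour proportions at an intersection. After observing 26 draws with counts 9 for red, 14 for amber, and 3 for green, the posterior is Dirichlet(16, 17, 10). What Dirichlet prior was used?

For a Dirichlet(α) prior with multinomial counts c, the posterior is Dirichlet(α + c) componentwise.
Subtract each count from the matching posterior parameter: 16−9=7, 17−14=3, 10−3=7.

Dirichlet(7, 3, 7)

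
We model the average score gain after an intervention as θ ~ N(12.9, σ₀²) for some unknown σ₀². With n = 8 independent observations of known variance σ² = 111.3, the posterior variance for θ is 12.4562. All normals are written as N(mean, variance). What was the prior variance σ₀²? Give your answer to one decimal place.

σ₀² = 119.0

Posterior precision equals prior precision plus data precision: 1/σ_n² = 1/σ₀² + n/σ².
So 1/σ₀² = 1/12.4562 − 8/111.3 = 0.080281 − 0.071878 = 0.008403.
Hence σ₀² = 1/0.008403 ≈ 119.0.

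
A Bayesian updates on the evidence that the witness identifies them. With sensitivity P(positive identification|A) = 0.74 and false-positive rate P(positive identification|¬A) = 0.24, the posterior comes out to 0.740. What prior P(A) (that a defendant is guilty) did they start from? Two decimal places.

P(A) = 0.48

In odds form, posterior odds = prior odds × likelihood ratio, so prior odds = posterior odds ÷ LR.
Posterior odds = 0.740/(1−0.740) = 2.8462. LR = 0.74/0.24 = 3.0833.
Prior odds = 2.8462/3.0833 = 0.9231, so P(A) = 0.9231/(1+0.9231) ≈ 0.48.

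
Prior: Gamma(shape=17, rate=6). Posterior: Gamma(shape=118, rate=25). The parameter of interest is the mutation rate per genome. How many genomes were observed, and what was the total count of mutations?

n = 19 genomes with total 101 mutations

Gamma–Poisson conjugacy: posterior shape = α + Σxᵢ, posterior rate = β + n.
Matching: Σxᵢ = 118 − 17 = 101 and n = 25 − 6 = 19.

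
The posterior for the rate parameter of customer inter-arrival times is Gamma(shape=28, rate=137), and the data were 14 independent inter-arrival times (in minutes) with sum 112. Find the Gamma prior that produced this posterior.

For an exponential likelihood with a Gamma(α, β) prior on the rate, n observations with total T give posterior Gamma(α+n, β+T).
So α = 28 − 14 = 14 and β = 137 − 112 = 25.

Gamma(shape=14, rate=25)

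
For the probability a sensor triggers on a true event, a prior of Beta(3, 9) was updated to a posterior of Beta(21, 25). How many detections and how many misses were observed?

18 detections and 16 misses

Beta is conjugate to the binomial likelihood: posterior = Beta(α+s, β+f).
Match parameters: s=21−3=18, f=25−9=16.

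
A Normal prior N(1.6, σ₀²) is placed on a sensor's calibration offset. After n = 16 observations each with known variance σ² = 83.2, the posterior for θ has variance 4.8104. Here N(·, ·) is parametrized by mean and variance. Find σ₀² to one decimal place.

For the Normal–Normal model with known σ², precisions add: τ_n = τ₀ + n/σ².
So 1/σ₀² = 1/4.8104 − 16/83.2 = 0.207883 − 0.192308 = 0.015575.
Hence σ₀² = 1/0.015575 ≈ 64.2.

σ₀² = 64.2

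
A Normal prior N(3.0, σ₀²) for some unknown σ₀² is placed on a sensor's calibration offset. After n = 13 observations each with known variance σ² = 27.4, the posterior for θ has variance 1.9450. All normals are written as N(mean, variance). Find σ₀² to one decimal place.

For the Normal–Normal model with known σ², precisions add: τ_n = τ₀ + n/σ².
So 1/σ₀² = 1/1.9450 − 13/27.4 = 0.514139 − 0.474453 = 0.039686.
Hence σ₀² = 1/0.039686 ≈ 25.2.

σ₀² = 25.2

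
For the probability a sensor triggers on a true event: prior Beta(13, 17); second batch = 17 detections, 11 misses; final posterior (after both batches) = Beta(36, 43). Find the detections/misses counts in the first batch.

Sequential conjugate updates are equivalent to a single update on the pooled data, so total successes = posterior α − prior α and total failures = posterior β − prior β.
Total across both batches: 36−13=23 detections, 43−17=26 misses.
Subtract the second batch: 23−17=6 detections and 26−11=15 misses.

6 detections and 15 misses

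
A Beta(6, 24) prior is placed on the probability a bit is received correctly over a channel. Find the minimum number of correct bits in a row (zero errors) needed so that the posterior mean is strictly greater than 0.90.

k = 211

After k correct bits and 0 errors the posterior is Beta(6+k, 24), with mean (6+k)/(6+24+k).
Set (6+k)/(30+k) > 0.90 and solve: k > (0.90·30 − 6)/(1 − 0.90) = 210.000.
The smallest integer exceeding 210.000 is 211.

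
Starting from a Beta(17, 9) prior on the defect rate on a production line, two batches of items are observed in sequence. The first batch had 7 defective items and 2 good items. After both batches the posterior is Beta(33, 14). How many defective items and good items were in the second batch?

9 defective items and 3 good items

Sequential conjugate updates are equivalent to a single update on the pooled data, so total successes = posterior α − prior α and total failures = posterior β − prior β.
Total across both batches: 33−17=16 defective items, 14−9=5 good items.
Subtract the first batch: 16−7=9 defective items and 5−2=3 good items.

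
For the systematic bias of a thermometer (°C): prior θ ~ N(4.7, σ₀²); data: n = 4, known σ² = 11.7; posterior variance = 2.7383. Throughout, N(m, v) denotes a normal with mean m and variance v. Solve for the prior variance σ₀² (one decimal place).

σ₀² = 42.9

Posterior precision equals prior precision plus data precision: 1/σ_n² = 1/σ₀² + n/σ².
So 1/σ₀² = 1/2.7383 − 4/11.7 = 0.365190 − 0.341880 = 0.023310.
Hence σ₀² = 1/0.023310 ≈ 42.9.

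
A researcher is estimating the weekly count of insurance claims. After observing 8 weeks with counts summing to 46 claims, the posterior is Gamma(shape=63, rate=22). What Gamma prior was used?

Gamma(shape=17, rate=14)

A Gamma(α, β) prior (rate parametrization) on a Poisson rate with n observations summing to S gives posterior Gamma(α+S, β+n).
So α = 63 − 46 = 17 and β = 22 − 8 = 14.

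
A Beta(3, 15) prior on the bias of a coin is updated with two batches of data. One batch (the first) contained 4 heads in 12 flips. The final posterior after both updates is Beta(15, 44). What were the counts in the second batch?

8 heads and 21 tails

Sequential conjugate updates are equivalent to a single update on the pooled data, so total successes = posterior α − prior α and total failures = posterior β − prior β.
Total across both batches: 15−3=12 heads, 44−15=29 tails.
Subtract the first batch: 12−4=8 heads and 29−8=21 tails.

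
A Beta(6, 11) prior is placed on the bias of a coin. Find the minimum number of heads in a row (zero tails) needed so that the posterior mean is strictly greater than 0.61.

k = 12

After k heads and 0 tails the posterior is Beta(6+k, 11), with mean (6+k)/(6+11+k).
Set (6+k)/(17+k) > 0.61 and solve: k > (0.61·17 − 6)/(1 − 0.61) = 11.205.
The smallest integer exceeding 11.205 is 12.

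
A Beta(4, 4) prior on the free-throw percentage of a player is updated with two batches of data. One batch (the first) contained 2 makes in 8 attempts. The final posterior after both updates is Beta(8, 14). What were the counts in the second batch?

Sequential conjugate updates are equivalent to a single update on the pooled data, so total successes = posterior α − prior α and total failures = posterior β − prior β.
Total across both batches: 8−4=4 makes, 14−4=10 misses.
Subtract the first batch: 4−2=2 makes and 10−6=4 misses.

2 makes and 4 misses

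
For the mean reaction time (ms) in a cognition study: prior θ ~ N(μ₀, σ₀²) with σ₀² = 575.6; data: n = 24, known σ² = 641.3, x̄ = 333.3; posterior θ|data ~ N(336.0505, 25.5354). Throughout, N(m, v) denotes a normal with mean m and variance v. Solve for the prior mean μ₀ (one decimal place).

The posterior mean is a precision-weighted average: μ_n = (τ₀μ₀ + τ_data·x̄)/(τ₀+τ_data), with τ₀=1/σ₀² and τ_data=n/σ².
Here τ₀ = 1/575.6 = 0.001737 and τ_data = 24/641.3 = 0.037424, so τ_n = 0.039161.
Rearranging for μ₀: μ₀ = (μ_n·τ_n − τ_data·x̄)/τ₀ = (336.0505·0.039161 − 0.037424·333.3) / 0.001737 = 0.686654/0.001737 ≈ 395.3.

μ₀ = 395.3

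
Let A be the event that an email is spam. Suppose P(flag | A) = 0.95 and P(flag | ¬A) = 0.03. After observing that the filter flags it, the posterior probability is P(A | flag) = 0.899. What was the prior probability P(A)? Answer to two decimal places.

Bayes' rule in odds form gives O(A|E) = O(A)·[P(E|A)/P(E|¬A)], hence O(A) = O(A|E)/LR.
Posterior odds = 0.899/(1−0.899) = 8.9010. LR = 0.95/0.03 = 31.6667.
Prior odds = 8.9010/31.6667 = 0.2811, so P(A) = 0.2811/(1+0.2811) ≈ 0.22.

P(A) = 0.22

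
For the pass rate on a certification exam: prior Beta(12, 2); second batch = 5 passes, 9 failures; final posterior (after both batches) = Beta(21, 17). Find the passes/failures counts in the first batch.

4 passes and 6 failures

Sequential conjugate updates are equivalent to a single update on the pooled data, so total successes = posterior α − prior α and total failures = posterior β − prior β.
Total across both batches: 21−12=9 passes, 17−2=15 failures.
Subtract the second batch: 9−5=4 passes and 15−9=6 failures.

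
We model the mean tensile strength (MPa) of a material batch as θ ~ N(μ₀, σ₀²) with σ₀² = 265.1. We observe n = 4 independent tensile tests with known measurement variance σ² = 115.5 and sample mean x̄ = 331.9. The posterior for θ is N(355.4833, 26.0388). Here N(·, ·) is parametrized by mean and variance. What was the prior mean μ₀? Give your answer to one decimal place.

With known observation variance, the Normal–Normal posterior has precision τ_n = τ₀ + n/σ² and mean μ_n = (τ₀μ₀ + (n/σ²)x̄)/τ_n.
Here τ₀ = 1/265.1 = 0.003772 and τ_data = 4/115.5 = 0.034632, so τ_n = 0.038404.
Rearranging for μ₀: μ₀ = (μ_n·τ_n − τ_data·x̄)/τ₀ = (355.4833·0.038404 − 0.034632·331.9) / 0.003772 = 2.157620/0.003772 ≈ 572.0.

μ₀ = 572.0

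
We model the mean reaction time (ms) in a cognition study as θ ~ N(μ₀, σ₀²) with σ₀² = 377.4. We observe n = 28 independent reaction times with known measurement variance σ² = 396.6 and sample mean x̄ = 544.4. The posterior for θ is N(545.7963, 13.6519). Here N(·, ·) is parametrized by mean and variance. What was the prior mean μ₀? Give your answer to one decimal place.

The posterior mean is a precision-weighted average: μ_n = (τ₀μ₀ + τ_data·x̄)/(τ₀+τ_data), with τ₀=1/σ₀² and τ_data=n/σ².
Here τ₀ = 1/377.4 = 0.002650 and τ_data = 28/396.6 = 0.070600, so τ_n = 0.073250.
Rearranging for μ₀: μ₀ = (μ_n·τ_n − τ_data·x̄)/τ₀ = (545.7963·0.073250 − 0.070600·544.4) / 0.002650 = 1.544939/0.002650 ≈ 583.0.

μ₀ = 583.0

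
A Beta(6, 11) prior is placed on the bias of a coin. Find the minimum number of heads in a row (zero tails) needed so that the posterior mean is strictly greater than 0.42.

After k heads and 0 tails the posterior is Beta(6+k, 11), with mean (6+k)/(6+11+k).
Set (6+k)/(17+k) > 0.42 and solve: k > (0.42·17 − 6)/(1 − 0.42) = 1.966.
The smallest integer exceeding 1.966 is 2, and checking k=2: (8)/(19) = 0.4211 > 0.42.

k = 2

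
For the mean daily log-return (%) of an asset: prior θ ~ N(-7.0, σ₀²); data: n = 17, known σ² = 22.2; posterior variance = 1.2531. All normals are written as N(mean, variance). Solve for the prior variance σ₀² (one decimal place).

Posterior precision equals prior precision plus data precision: 1/σ_n² = 1/σ₀² + n/σ².
So 1/σ₀² = 1/1.2531 − 17/22.2 = 0.798021 − 0.765766 = 0.032255.
Hence σ₀² = 1/0.032255 ≈ 31.0.

σ₀² = 31.0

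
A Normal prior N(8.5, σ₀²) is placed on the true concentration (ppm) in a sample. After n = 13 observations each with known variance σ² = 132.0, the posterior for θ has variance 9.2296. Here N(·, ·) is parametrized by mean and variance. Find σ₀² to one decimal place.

Posterior precision equals prior precision plus data precision: 1/σ_n² = 1/σ₀² + n/σ².
So 1/σ₀² = 1/9.2296 − 13/132.0 = 0.108347 − 0.098485 = 0.009862.
Hence σ₀² = 1/0.009862 ≈ 101.4.

σ₀² = 101.4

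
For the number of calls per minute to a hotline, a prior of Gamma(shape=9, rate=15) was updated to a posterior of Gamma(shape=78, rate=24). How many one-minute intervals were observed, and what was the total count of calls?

A Gamma(α, β) prior (rate parametrization) on a Poisson rate with n observations summing to S gives posterior Gamma(α+S, β+n).
Matching: Σxᵢ = 78 − 9 = 69 and n = 24 − 15 = 9.

n = 9 one-minute intervals with total 69 calls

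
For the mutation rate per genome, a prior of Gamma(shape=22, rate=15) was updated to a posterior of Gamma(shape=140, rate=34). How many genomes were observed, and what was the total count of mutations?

n = 19 genomes with total 118 mutations

Gamma–Poisson conjugacy: posterior shape = α + Σxᵢ, posterior rate = β + n.
Matching: Σxᵢ = 140 − 22 = 118 and n = 34 − 15 = 19.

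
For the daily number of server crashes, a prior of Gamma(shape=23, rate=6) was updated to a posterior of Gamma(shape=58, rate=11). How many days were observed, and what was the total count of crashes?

n = 5 days with total 35 crashes

A Gamma(α, β) prior (rate parametrization) on a Poisson rate with n observations summing to S gives posterior Gamma(α+S, β+n).
Matching: Σxᵢ = 58 − 23 = 35 and n = 11 − 6 = 5.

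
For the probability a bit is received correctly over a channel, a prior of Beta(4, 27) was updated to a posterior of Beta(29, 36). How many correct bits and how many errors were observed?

25 correct bits and 9 errors

Beta is conjugate to the binomial likelihood: posterior = Beta(a+s, b+f).
Match parameters: s=29−4=25, f=36−27=9.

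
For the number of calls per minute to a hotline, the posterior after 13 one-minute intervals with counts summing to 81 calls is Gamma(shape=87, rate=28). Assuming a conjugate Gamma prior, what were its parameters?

Gamma(shape=6, rate=15)

A Gamma(α, β) prior (rate parametrization) on a Poisson rate with n observations summing to S gives posterior Gamma(α+S, β+n).
So α = 87 − 81 = 6 and β = 28 − 13 = 15.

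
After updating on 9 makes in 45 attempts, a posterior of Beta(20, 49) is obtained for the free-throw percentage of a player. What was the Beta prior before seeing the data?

A Beta(a, b) prior with s successes and f failures in binomial data gives a Beta(a+s, b+f) posterior.
So a = 20 − 9 = 11 and b = 49 − 36 = 13.

Beta(11, 13)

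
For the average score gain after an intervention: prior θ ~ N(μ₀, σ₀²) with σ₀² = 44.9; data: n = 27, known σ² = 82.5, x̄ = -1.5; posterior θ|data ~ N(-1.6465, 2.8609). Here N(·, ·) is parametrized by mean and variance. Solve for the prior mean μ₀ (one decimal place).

With known observation variance, the Normal–Normal posterior has precision τ_n = τ₀ + n/σ² and mean μ_n = (τ₀μ₀ + (n/σ²)x̄)/τ_n.
Here τ₀ = 1/44.9 = 0.022272 and τ_data = 27/82.5 = 0.327273, so τ_n = 0.349545.
Rearranging for μ₀: μ₀ = (μ_n·τ_n − τ_data·x̄)/τ₀ = (-1.6465·0.349545 − 0.327273·-1.5) / 0.022272 = -0.084616/0.022272 ≈ -3.8.

μ₀ = -3.8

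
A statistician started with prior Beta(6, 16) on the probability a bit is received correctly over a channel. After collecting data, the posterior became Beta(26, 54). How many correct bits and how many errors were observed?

20 correct bits and 38 errors

Beta is conjugate to the binomial likelihood: posterior = Beta(a+s, b+f).
Match parameters: s=26−6=20, f=54−16=38.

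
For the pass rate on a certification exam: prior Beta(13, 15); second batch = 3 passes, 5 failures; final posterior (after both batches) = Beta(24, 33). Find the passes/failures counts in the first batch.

Because Beta–binomial updating is additive in the counts, the combined data contributed (α_post−α_prior, β_post−β_prior) successes and failures.
Total across both batches: 24−13=11 passes, 33−15=18 failures.
Subtract the second batch: 11−3=8 passes and 18−5=13 failures.

8 passes and 13 failures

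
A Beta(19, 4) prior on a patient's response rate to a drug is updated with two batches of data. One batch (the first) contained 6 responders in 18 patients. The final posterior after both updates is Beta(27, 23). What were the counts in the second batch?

Because Beta–binomial updating is additive in the counts, the combined data contributed (α_post−α_prior, β_post−β_prior) successes and failures.
Total across both batches: 27−19=8 responders, 23−4=19 non-responders.
Subtract the first batch: 8−6=2 responders and 19−12=7 non-responders.

2 responders and 7 non-responders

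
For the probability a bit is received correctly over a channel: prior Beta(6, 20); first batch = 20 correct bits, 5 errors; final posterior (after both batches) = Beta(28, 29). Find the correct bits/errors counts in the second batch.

2 correct bits and 4 errors

Because Beta–binomial updating is additive in the counts, the combined data contributed (α_post−α_prior, β_post−β_prior) successes and failures.
Total across both batches: 28−6=22 correct bits, 29−20=9 errors.
Subtract the first batch: 22−20=2 correct bits and 9−5=4 errors.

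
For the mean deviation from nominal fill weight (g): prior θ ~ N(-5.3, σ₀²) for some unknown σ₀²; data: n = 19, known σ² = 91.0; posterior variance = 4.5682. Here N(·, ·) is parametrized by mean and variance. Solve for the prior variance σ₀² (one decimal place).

σ₀² = 98.9

For the Normal–Normal model with known σ², precisions add: τ_n = τ₀ + n/σ².
So 1/σ₀² = 1/4.5682 − 19/91.0 = 0.218905 − 0.208791 = 0.010114.
Hence σ₀² = 1/0.010114 ≈ 98.9.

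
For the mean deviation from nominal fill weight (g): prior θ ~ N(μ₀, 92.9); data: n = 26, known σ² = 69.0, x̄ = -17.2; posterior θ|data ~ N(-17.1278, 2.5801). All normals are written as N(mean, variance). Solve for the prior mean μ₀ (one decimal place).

With known observation variance, the Normal–Normal posterior has precision τ_n = τ₀ + n/σ² and mean μ_n = (τ₀μ₀ + (n/σ²)x̄)/τ_n.
Here τ₀ = 1/92.9 = 0.010764 and τ_data = 26/69.0 = 0.376812, so τ_n = 0.387576.
Rearranging for μ₀: μ₀ = (μ_n·τ_n − τ_data·x̄)/τ₀ = (-17.1278·0.387576 − 0.376812·-17.2) / 0.010764 = -0.157158/0.010764 ≈ -14.6.

μ₀ = -14.6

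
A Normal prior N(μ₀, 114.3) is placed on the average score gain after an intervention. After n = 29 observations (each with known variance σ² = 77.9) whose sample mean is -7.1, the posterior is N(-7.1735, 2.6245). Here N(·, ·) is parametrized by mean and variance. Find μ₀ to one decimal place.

μ₀ = -10.3

With known observation variance, the Normal–Normal posterior has precision τ_n = τ₀ + n/σ² and mean μ_n = (τ₀μ₀ + (n/σ²)x̄)/τ_n.
Here τ₀ = 1/114.3 = 0.008749 and τ_data = 29/77.9 = 0.372272, so τ_n = 0.381021.
Rearranging for μ₀: μ₀ = (μ_n·τ_n − τ_data·x̄)/τ₀ = (-7.1735·0.381021 − 0.372272·-7.1) / 0.008749 = -0.090123/0.008749 ≈ -10.3.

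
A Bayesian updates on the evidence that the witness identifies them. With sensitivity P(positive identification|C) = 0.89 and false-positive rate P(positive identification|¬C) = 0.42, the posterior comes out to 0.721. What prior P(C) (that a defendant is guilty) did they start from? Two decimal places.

P(C) = 0.55

In odds form, posterior odds = prior odds × likelihood ratio, so prior odds = posterior odds ÷ LR.
Posterior odds = 0.721/(1−0.721) = 2.5842. LR = 0.89/0.42 = 2.1190.
Prior odds = 2.5842/2.1190 = 1.2195, so P(C) = 1.2195/(1+1.2195) ≈ 0.55.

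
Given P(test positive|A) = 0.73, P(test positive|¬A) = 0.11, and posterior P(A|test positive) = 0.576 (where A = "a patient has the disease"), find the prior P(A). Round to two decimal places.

Bayes' rule in odds form gives O(A|E) = O(A)·[P(E|A)/P(E|¬A)], hence O(A) = O(A|E)/LR.
Posterior odds = 0.576/(1−0.576) = 1.3585. LR = 0.73/0.11 = 6.6364.
Prior odds = 1.3585/6.6364 = 0.2047, so P(A) = 0.2047/(1+0.2047) ≈ 0.17.

P(A) = 0.17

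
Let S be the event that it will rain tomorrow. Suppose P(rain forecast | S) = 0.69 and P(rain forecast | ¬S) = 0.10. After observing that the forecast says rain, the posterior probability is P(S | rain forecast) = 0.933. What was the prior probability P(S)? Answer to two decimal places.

P(S) = 0.67

In odds form, posterior odds = prior odds × likelihood ratio, so prior odds = posterior odds ÷ LR.
Posterior odds = 0.933/(1−0.933) = 13.9254. LR = 0.69/0.10 = 6.9000.
Prior odds = 13.9254/6.9000 = 2.0182, so P(S) = 2.0182/(1+2.0182) ≈ 0.67.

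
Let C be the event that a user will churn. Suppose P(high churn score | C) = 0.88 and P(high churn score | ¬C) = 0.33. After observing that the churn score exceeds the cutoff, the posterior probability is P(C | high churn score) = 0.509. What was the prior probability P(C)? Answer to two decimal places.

Bayes' rule in odds form gives O(C|E) = O(C)·[P(E|C)/P(E|¬C)], hence O(C) = O(C|E)/LR.
Posterior odds = 0.509/(1−0.509) = 1.0367. LR = 0.88/0.33 = 2.6667.
Prior odds = 1.0367/2.6667 = 0.3888, so P(C) = 0.3888/(1+0.3888) ≈ 0.28.

P(C) = 0.28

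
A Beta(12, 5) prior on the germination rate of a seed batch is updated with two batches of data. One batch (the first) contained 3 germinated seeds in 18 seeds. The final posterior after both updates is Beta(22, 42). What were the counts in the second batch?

Sequential conjugate updates are equivalent to a single update on the pooled data, so total successes = posterior α − prior α and total failures = posterior β − prior β.
Total across both batches: 22−12=10 germinated seeds, 42−5=37 non-germinating seeds.
Subtract the first batch: 10−3=7 germinated seeds and 37−15=22 non-germinating seeds.

7 germinated seeds and 22 non-germinating seeds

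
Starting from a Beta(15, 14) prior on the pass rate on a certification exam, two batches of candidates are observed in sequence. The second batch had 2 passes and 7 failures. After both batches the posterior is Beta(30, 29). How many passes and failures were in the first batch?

13 passes and 8 failures

Because Beta–binomial updating is additive in the counts, the combined data contributed (α_post−α_prior, β_post−β_prior) successes and failures.
Total across both batches: 30−15=15 passes, 29−14=15 failures.
Subtract the second batch: 15−2=13 passes and 15−7=8 failures.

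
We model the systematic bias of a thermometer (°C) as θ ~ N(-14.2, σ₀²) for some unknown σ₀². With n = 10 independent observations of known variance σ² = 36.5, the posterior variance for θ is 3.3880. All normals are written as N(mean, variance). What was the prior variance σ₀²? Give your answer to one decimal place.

σ₀² = 47.2

For the Normal–Normal model with known σ², precisions add: τ_n = τ₀ + n/σ².
So 1/σ₀² = 1/3.3880 − 10/36.5 = 0.295159 − 0.273973 = 0.021186.
Hence σ₀² = 1/0.021186 ≈ 47.2.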